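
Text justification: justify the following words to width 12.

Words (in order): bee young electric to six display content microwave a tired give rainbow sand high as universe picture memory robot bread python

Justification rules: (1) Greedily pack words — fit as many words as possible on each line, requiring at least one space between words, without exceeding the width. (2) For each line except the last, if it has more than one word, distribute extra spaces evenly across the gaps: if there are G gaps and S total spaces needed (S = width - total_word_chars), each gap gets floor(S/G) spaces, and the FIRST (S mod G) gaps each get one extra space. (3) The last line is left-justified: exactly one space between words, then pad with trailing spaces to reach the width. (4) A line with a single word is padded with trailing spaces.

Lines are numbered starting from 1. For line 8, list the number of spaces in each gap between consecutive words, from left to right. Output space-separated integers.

Answer: 6

Derivation:
Line 1: ['bee', 'young'] (min_width=9, slack=3)
Line 2: ['electric', 'to'] (min_width=11, slack=1)
Line 3: ['six', 'display'] (min_width=11, slack=1)
Line 4: ['content'] (min_width=7, slack=5)
Line 5: ['microwave', 'a'] (min_width=11, slack=1)
Line 6: ['tired', 'give'] (min_width=10, slack=2)
Line 7: ['rainbow', 'sand'] (min_width=12, slack=0)
Line 8: ['high', 'as'] (min_width=7, slack=5)
Line 9: ['universe'] (min_width=8, slack=4)
Line 10: ['picture'] (min_width=7, slack=5)
Line 11: ['memory', 'robot'] (min_width=12, slack=0)
Line 12: ['bread', 'python'] (min_width=12, slack=0)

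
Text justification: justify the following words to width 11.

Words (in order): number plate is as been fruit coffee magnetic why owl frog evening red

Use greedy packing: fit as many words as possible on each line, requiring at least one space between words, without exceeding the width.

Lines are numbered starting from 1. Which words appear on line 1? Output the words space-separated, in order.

Answer: number

Derivation:
Line 1: ['number'] (min_width=6, slack=5)
Line 2: ['plate', 'is', 'as'] (min_width=11, slack=0)
Line 3: ['been', 'fruit'] (min_width=10, slack=1)
Line 4: ['coffee'] (min_width=6, slack=5)
Line 5: ['magnetic'] (min_width=8, slack=3)
Line 6: ['why', 'owl'] (min_width=7, slack=4)
Line 7: ['frog'] (min_width=4, slack=7)
Line 8: ['evening', 'red'] (min_width=11, slack=0)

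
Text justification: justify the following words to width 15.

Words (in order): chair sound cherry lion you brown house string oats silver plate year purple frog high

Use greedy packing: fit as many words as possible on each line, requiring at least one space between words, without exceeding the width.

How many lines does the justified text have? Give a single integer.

Line 1: ['chair', 'sound'] (min_width=11, slack=4)
Line 2: ['cherry', 'lion', 'you'] (min_width=15, slack=0)
Line 3: ['brown', 'house'] (min_width=11, slack=4)
Line 4: ['string', 'oats'] (min_width=11, slack=4)
Line 5: ['silver', 'plate'] (min_width=12, slack=3)
Line 6: ['year', 'purple'] (min_width=11, slack=4)
Line 7: ['frog', 'high'] (min_width=9, slack=6)
Total lines: 7

Answer: 7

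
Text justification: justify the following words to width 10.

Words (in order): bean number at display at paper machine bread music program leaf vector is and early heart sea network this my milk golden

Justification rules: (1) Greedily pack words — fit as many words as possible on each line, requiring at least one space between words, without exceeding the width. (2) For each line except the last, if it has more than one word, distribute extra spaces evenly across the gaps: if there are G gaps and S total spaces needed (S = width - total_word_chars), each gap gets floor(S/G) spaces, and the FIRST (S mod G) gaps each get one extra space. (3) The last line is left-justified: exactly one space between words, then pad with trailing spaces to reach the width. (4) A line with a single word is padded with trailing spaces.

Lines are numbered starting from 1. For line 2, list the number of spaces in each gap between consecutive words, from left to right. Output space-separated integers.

Answer: 2

Derivation:
Line 1: ['bean'] (min_width=4, slack=6)
Line 2: ['number', 'at'] (min_width=9, slack=1)
Line 3: ['display', 'at'] (min_width=10, slack=0)
Line 4: ['paper'] (min_width=5, slack=5)
Line 5: ['machine'] (min_width=7, slack=3)
Line 6: ['bread'] (min_width=5, slack=5)
Line 7: ['music'] (min_width=5, slack=5)
Line 8: ['program'] (min_width=7, slack=3)
Line 9: ['leaf'] (min_width=4, slack=6)
Line 10: ['vector', 'is'] (min_width=9, slack=1)
Line 11: ['and', 'early'] (min_width=9, slack=1)
Line 12: ['heart', 'sea'] (min_width=9, slack=1)
Line 13: ['network'] (min_width=7, slack=3)
Line 14: ['this', 'my'] (min_width=7, slack=3)
Line 15: ['milk'] (min_width=4, slack=6)
Line 16: ['golden'] (min_width=6, slack=4)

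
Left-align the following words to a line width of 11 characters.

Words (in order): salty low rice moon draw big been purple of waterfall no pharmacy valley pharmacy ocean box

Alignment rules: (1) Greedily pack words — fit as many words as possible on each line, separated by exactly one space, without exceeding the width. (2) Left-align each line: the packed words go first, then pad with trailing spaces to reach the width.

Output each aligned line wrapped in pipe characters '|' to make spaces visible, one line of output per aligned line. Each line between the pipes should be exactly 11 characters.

Line 1: ['salty', 'low'] (min_width=9, slack=2)
Line 2: ['rice', 'moon'] (min_width=9, slack=2)
Line 3: ['draw', 'big'] (min_width=8, slack=3)
Line 4: ['been', 'purple'] (min_width=11, slack=0)
Line 5: ['of'] (min_width=2, slack=9)
Line 6: ['waterfall'] (min_width=9, slack=2)
Line 7: ['no', 'pharmacy'] (min_width=11, slack=0)
Line 8: ['valley'] (min_width=6, slack=5)
Line 9: ['pharmacy'] (min_width=8, slack=3)
Line 10: ['ocean', 'box'] (min_width=9, slack=2)

Answer: |salty low  |
|rice moon  |
|draw big   |
|been purple|
|of         |
|waterfall  |
|no pharmacy|
|valley     |
|pharmacy   |
|ocean box  |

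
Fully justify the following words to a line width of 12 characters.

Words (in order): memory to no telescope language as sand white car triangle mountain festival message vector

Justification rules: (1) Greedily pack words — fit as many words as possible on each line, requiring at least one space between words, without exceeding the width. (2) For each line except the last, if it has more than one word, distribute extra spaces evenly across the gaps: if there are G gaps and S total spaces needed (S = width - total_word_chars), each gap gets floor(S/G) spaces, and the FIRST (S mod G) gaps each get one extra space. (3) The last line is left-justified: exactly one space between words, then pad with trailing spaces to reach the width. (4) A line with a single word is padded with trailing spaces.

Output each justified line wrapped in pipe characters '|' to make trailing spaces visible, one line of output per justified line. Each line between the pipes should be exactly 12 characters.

Answer: |memory to no|
|telescope   |
|language  as|
|sand   white|
|car triangle|
|mountain    |
|festival    |
|message     |
|vector      |

Derivation:
Line 1: ['memory', 'to', 'no'] (min_width=12, slack=0)
Line 2: ['telescope'] (min_width=9, slack=3)
Line 3: ['language', 'as'] (min_width=11, slack=1)
Line 4: ['sand', 'white'] (min_width=10, slack=2)
Line 5: ['car', 'triangle'] (min_width=12, slack=0)
Line 6: ['mountain'] (min_width=8, slack=4)
Line 7: ['festival'] (min_width=8, slack=4)
Line 8: ['message'] (min_width=7, slack=5)
Line 9: ['vector'] (min_width=6, slack=6)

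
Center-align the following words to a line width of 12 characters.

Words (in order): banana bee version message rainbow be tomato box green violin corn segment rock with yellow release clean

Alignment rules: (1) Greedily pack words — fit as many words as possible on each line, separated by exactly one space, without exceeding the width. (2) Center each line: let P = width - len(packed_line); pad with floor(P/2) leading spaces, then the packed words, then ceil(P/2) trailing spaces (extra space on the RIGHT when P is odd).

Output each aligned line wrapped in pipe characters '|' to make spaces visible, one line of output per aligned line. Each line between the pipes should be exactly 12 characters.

Answer: | banana bee |
|  version   |
|  message   |
| rainbow be |
| tomato box |
|green violin|
|corn segment|
| rock with  |
|   yellow   |
|  release   |
|   clean    |

Derivation:
Line 1: ['banana', 'bee'] (min_width=10, slack=2)
Line 2: ['version'] (min_width=7, slack=5)
Line 3: ['message'] (min_width=7, slack=5)
Line 4: ['rainbow', 'be'] (min_width=10, slack=2)
Line 5: ['tomato', 'box'] (min_width=10, slack=2)
Line 6: ['green', 'violin'] (min_width=12, slack=0)
Line 7: ['corn', 'segment'] (min_width=12, slack=0)
Line 8: ['rock', 'with'] (min_width=9, slack=3)
Line 9: ['yellow'] (min_width=6, slack=6)
Line 10: ['release'] (min_width=7, slack=5)
Line 11: ['clean'] (min_width=5, slack=7)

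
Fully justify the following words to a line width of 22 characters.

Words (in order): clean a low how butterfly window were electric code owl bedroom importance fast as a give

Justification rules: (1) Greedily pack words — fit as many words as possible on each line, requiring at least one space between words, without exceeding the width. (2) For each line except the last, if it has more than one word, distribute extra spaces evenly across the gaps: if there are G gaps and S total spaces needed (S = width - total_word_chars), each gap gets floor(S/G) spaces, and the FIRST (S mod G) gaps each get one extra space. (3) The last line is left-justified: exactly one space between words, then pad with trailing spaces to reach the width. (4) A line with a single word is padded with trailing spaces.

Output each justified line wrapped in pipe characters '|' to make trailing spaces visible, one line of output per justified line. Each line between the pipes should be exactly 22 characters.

Line 1: ['clean', 'a', 'low', 'how'] (min_width=15, slack=7)
Line 2: ['butterfly', 'window', 'were'] (min_width=21, slack=1)
Line 3: ['electric', 'code', 'owl'] (min_width=17, slack=5)
Line 4: ['bedroom', 'importance'] (min_width=18, slack=4)
Line 5: ['fast', 'as', 'a', 'give'] (min_width=14, slack=8)

Answer: |clean    a   low   how|
|butterfly  window were|
|electric    code   owl|
|bedroom     importance|
|fast as a give        |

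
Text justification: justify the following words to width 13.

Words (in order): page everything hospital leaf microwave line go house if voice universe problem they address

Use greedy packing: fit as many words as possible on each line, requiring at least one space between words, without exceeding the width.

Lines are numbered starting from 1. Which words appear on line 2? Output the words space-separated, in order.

Answer: everything

Derivation:
Line 1: ['page'] (min_width=4, slack=9)
Line 2: ['everything'] (min_width=10, slack=3)
Line 3: ['hospital', 'leaf'] (min_width=13, slack=0)
Line 4: ['microwave'] (min_width=9, slack=4)
Line 5: ['line', 'go', 'house'] (min_width=13, slack=0)
Line 6: ['if', 'voice'] (min_width=8, slack=5)
Line 7: ['universe'] (min_width=8, slack=5)
Line 8: ['problem', 'they'] (min_width=12, slack=1)
Line 9: ['address'] (min_width=7, slack=6)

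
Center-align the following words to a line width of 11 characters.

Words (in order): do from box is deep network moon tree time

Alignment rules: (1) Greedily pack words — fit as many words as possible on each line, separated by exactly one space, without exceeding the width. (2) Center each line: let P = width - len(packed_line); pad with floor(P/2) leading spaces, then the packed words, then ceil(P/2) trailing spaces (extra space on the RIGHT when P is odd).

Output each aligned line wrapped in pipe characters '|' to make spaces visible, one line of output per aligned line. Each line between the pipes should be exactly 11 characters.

Line 1: ['do', 'from', 'box'] (min_width=11, slack=0)
Line 2: ['is', 'deep'] (min_width=7, slack=4)
Line 3: ['network'] (min_width=7, slack=4)
Line 4: ['moon', 'tree'] (min_width=9, slack=2)
Line 5: ['time'] (min_width=4, slack=7)

Answer: |do from box|
|  is deep  |
|  network  |
| moon tree |
|   time    |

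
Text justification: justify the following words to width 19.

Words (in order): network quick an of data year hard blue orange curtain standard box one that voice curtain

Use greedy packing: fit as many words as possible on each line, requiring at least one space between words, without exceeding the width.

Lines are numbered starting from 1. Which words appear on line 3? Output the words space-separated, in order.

Answer: orange curtain

Derivation:
Line 1: ['network', 'quick', 'an', 'of'] (min_width=19, slack=0)
Line 2: ['data', 'year', 'hard', 'blue'] (min_width=19, slack=0)
Line 3: ['orange', 'curtain'] (min_width=14, slack=5)
Line 4: ['standard', 'box', 'one'] (min_width=16, slack=3)
Line 5: ['that', 'voice', 'curtain'] (min_width=18, slack=1)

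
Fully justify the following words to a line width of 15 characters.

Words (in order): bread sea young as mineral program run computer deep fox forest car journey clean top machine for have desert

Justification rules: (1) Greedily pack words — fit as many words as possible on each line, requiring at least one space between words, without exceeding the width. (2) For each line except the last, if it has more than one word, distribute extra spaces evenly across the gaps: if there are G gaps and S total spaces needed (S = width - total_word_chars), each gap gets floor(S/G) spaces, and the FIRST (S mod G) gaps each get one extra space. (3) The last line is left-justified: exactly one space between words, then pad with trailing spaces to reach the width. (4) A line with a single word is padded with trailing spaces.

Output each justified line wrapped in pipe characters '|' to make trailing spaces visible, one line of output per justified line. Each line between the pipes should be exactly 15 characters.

Answer: |bread sea young|
|as      mineral|
|program     run|
|computer   deep|
|fox  forest car|
|journey   clean|
|top machine for|
|have desert    |

Derivation:
Line 1: ['bread', 'sea', 'young'] (min_width=15, slack=0)
Line 2: ['as', 'mineral'] (min_width=10, slack=5)
Line 3: ['program', 'run'] (min_width=11, slack=4)
Line 4: ['computer', 'deep'] (min_width=13, slack=2)
Line 5: ['fox', 'forest', 'car'] (min_width=14, slack=1)
Line 6: ['journey', 'clean'] (min_width=13, slack=2)
Line 7: ['top', 'machine', 'for'] (min_width=15, slack=0)
Line 8: ['have', 'desert'] (min_width=11, slack=4)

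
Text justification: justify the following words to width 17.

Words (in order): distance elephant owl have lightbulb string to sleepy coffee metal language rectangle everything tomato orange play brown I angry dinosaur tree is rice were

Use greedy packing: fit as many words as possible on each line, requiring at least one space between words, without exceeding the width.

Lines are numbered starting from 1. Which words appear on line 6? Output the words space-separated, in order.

Line 1: ['distance', 'elephant'] (min_width=17, slack=0)
Line 2: ['owl', 'have'] (min_width=8, slack=9)
Line 3: ['lightbulb', 'string'] (min_width=16, slack=1)
Line 4: ['to', 'sleepy', 'coffee'] (min_width=16, slack=1)
Line 5: ['metal', 'language'] (min_width=14, slack=3)
Line 6: ['rectangle'] (min_width=9, slack=8)
Line 7: ['everything', 'tomato'] (min_width=17, slack=0)
Line 8: ['orange', 'play', 'brown'] (min_width=17, slack=0)
Line 9: ['I', 'angry', 'dinosaur'] (min_width=16, slack=1)
Line 10: ['tree', 'is', 'rice', 'were'] (min_width=17, slack=0)

Answer: rectangle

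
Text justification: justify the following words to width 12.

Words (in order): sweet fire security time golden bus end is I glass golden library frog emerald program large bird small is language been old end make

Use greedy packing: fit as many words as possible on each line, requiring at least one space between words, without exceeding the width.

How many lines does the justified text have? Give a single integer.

Line 1: ['sweet', 'fire'] (min_width=10, slack=2)
Line 2: ['security'] (min_width=8, slack=4)
Line 3: ['time', 'golden'] (min_width=11, slack=1)
Line 4: ['bus', 'end', 'is', 'I'] (min_width=12, slack=0)
Line 5: ['glass', 'golden'] (min_width=12, slack=0)
Line 6: ['library', 'frog'] (min_width=12, slack=0)
Line 7: ['emerald'] (min_width=7, slack=5)
Line 8: ['program'] (min_width=7, slack=5)
Line 9: ['large', 'bird'] (min_width=10, slack=2)
Line 10: ['small', 'is'] (min_width=8, slack=4)
Line 11: ['language'] (min_width=8, slack=4)
Line 12: ['been', 'old', 'end'] (min_width=12, slack=0)
Line 13: ['make'] (min_width=4, slack=8)
Total lines: 13

Answer: 13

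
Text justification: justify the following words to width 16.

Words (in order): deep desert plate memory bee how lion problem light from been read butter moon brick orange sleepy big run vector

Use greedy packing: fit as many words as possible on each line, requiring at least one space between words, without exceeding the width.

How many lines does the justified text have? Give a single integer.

Answer: 8

Derivation:
Line 1: ['deep', 'desert'] (min_width=11, slack=5)
Line 2: ['plate', 'memory', 'bee'] (min_width=16, slack=0)
Line 3: ['how', 'lion', 'problem'] (min_width=16, slack=0)
Line 4: ['light', 'from', 'been'] (min_width=15, slack=1)
Line 5: ['read', 'butter', 'moon'] (min_width=16, slack=0)
Line 6: ['brick', 'orange'] (min_width=12, slack=4)
Line 7: ['sleepy', 'big', 'run'] (min_width=14, slack=2)
Line 8: ['vector'] (min_width=6, slack=10)
Total lines: 8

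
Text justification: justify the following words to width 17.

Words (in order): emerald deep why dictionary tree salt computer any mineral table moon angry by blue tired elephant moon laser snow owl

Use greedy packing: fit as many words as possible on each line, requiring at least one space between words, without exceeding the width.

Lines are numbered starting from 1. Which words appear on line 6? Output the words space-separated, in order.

Answer: blue tired

Derivation:
Line 1: ['emerald', 'deep', 'why'] (min_width=16, slack=1)
Line 2: ['dictionary', 'tree'] (min_width=15, slack=2)
Line 3: ['salt', 'computer', 'any'] (min_width=17, slack=0)
Line 4: ['mineral', 'table'] (min_width=13, slack=4)
Line 5: ['moon', 'angry', 'by'] (min_width=13, slack=4)
Line 6: ['blue', 'tired'] (min_width=10, slack=7)
Line 7: ['elephant', 'moon'] (min_width=13, slack=4)
Line 8: ['laser', 'snow', 'owl'] (min_width=14, slack=3)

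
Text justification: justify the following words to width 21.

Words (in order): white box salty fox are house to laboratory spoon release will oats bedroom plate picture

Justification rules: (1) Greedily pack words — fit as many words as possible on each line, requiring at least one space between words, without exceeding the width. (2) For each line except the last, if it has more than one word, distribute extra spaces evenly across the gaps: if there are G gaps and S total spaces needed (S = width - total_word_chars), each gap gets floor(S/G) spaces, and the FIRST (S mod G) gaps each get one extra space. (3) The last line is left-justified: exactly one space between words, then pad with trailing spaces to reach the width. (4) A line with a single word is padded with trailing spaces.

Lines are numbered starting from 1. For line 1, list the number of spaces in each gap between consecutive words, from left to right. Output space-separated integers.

Line 1: ['white', 'box', 'salty', 'fox'] (min_width=19, slack=2)
Line 2: ['are', 'house', 'to'] (min_width=12, slack=9)
Line 3: ['laboratory', 'spoon'] (min_width=16, slack=5)
Line 4: ['release', 'will', 'oats'] (min_width=17, slack=4)
Line 5: ['bedroom', 'plate', 'picture'] (min_width=21, slack=0)

Answer: 2 2 1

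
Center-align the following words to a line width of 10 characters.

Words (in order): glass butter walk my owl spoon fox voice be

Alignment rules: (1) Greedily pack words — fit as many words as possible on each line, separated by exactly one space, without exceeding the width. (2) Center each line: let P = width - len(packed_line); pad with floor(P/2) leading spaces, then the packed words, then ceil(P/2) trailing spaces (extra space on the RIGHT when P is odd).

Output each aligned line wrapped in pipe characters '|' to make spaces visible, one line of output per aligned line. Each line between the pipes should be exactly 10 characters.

Answer: |  glass   |
|  butter  |
| walk my  |
|owl spoon |
|fox voice |
|    be    |

Derivation:
Line 1: ['glass'] (min_width=5, slack=5)
Line 2: ['butter'] (min_width=6, slack=4)
Line 3: ['walk', 'my'] (min_width=7, slack=3)
Line 4: ['owl', 'spoon'] (min_width=9, slack=1)
Line 5: ['fox', 'voice'] (min_width=9, slack=1)
Line 6: ['be'] (min_width=2, slack=8)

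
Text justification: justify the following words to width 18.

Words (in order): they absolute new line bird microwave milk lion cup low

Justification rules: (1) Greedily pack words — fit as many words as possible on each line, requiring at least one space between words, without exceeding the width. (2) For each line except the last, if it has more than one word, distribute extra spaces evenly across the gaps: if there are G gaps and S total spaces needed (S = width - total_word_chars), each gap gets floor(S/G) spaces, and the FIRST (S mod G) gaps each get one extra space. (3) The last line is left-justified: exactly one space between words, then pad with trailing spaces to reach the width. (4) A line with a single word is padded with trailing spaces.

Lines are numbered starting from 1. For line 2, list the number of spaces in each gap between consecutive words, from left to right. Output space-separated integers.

Line 1: ['they', 'absolute', 'new'] (min_width=17, slack=1)
Line 2: ['line', 'bird'] (min_width=9, slack=9)
Line 3: ['microwave', 'milk'] (min_width=14, slack=4)
Line 4: ['lion', 'cup', 'low'] (min_width=12, slack=6)

Answer: 10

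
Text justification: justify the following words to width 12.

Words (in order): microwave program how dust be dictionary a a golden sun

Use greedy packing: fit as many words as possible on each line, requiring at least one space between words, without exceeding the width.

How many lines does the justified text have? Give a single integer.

Line 1: ['microwave'] (min_width=9, slack=3)
Line 2: ['program', 'how'] (min_width=11, slack=1)
Line 3: ['dust', 'be'] (min_width=7, slack=5)
Line 4: ['dictionary', 'a'] (min_width=12, slack=0)
Line 5: ['a', 'golden', 'sun'] (min_width=12, slack=0)
Total lines: 5

Answer: 5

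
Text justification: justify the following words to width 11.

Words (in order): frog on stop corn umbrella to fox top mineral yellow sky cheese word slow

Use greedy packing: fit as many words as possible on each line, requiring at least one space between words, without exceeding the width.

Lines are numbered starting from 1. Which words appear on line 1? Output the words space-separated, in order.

Line 1: ['frog', 'on'] (min_width=7, slack=4)
Line 2: ['stop', 'corn'] (min_width=9, slack=2)
Line 3: ['umbrella', 'to'] (min_width=11, slack=0)
Line 4: ['fox', 'top'] (min_width=7, slack=4)
Line 5: ['mineral'] (min_width=7, slack=4)
Line 6: ['yellow', 'sky'] (min_width=10, slack=1)
Line 7: ['cheese', 'word'] (min_width=11, slack=0)
Line 8: ['slow'] (min_width=4, slack=7)

Answer: frog on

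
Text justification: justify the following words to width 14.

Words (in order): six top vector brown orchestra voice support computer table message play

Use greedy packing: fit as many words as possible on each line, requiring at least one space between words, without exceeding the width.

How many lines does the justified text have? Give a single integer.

Answer: 6

Derivation:
Line 1: ['six', 'top', 'vector'] (min_width=14, slack=0)
Line 2: ['brown'] (min_width=5, slack=9)
Line 3: ['orchestra'] (min_width=9, slack=5)
Line 4: ['voice', 'support'] (min_width=13, slack=1)
Line 5: ['computer', 'table'] (min_width=14, slack=0)
Line 6: ['message', 'play'] (min_width=12, slack=2)
Total lines: 6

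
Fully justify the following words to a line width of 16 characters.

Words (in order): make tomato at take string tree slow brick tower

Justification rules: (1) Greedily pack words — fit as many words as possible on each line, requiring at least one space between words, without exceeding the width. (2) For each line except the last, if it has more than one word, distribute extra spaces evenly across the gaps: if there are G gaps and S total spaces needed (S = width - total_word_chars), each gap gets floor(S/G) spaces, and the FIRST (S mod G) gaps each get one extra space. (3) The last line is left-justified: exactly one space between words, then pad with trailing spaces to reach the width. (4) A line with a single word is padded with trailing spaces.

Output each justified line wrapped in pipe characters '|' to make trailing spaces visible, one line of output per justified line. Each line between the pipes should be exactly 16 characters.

Answer: |make  tomato  at|
|take string tree|
|slow brick tower|

Derivation:
Line 1: ['make', 'tomato', 'at'] (min_width=14, slack=2)
Line 2: ['take', 'string', 'tree'] (min_width=16, slack=0)
Line 3: ['slow', 'brick', 'tower'] (min_width=16, slack=0)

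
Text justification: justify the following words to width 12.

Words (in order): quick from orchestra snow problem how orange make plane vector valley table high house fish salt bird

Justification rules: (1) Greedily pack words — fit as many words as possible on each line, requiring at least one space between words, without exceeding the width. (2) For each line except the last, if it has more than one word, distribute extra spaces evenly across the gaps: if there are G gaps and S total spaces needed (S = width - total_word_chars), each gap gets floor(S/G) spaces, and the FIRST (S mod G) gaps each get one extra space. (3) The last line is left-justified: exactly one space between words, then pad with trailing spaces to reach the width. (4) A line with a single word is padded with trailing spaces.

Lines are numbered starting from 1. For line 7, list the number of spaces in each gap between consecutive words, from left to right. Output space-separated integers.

Answer: 1

Derivation:
Line 1: ['quick', 'from'] (min_width=10, slack=2)
Line 2: ['orchestra'] (min_width=9, slack=3)
Line 3: ['snow', 'problem'] (min_width=12, slack=0)
Line 4: ['how', 'orange'] (min_width=10, slack=2)
Line 5: ['make', 'plane'] (min_width=10, slack=2)
Line 6: ['vector'] (min_width=6, slack=6)
Line 7: ['valley', 'table'] (min_width=12, slack=0)
Line 8: ['high', 'house'] (min_width=10, slack=2)
Line 9: ['fish', 'salt'] (min_width=9, slack=3)
Line 10: ['bird'] (min_width=4, slack=8)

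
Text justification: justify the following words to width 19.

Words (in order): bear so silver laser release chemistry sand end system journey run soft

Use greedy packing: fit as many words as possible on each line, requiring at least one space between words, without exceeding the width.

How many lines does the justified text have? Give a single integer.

Answer: 5

Derivation:
Line 1: ['bear', 'so', 'silver'] (min_width=14, slack=5)
Line 2: ['laser', 'release'] (min_width=13, slack=6)
Line 3: ['chemistry', 'sand', 'end'] (min_width=18, slack=1)
Line 4: ['system', 'journey', 'run'] (min_width=18, slack=1)
Line 5: ['soft'] (min_width=4, slack=15)
Total lines: 5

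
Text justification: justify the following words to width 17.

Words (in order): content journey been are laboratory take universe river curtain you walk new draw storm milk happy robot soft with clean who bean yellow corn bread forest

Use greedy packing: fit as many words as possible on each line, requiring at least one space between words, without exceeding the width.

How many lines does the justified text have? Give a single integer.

Answer: 10

Derivation:
Line 1: ['content', 'journey'] (min_width=15, slack=2)
Line 2: ['been', 'are'] (min_width=8, slack=9)
Line 3: ['laboratory', 'take'] (min_width=15, slack=2)
Line 4: ['universe', 'river'] (min_width=14, slack=3)
Line 5: ['curtain', 'you', 'walk'] (min_width=16, slack=1)
Line 6: ['new', 'draw', 'storm'] (min_width=14, slack=3)
Line 7: ['milk', 'happy', 'robot'] (min_width=16, slack=1)
Line 8: ['soft', 'with', 'clean'] (min_width=15, slack=2)
Line 9: ['who', 'bean', 'yellow'] (min_width=15, slack=2)
Line 10: ['corn', 'bread', 'forest'] (min_width=17, slack=0)
Total lines: 10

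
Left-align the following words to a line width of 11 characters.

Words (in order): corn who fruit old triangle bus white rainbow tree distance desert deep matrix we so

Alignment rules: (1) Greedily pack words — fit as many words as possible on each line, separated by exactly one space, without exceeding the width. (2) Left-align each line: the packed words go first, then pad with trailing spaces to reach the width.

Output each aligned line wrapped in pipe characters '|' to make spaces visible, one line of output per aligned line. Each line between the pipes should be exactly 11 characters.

Answer: |corn who   |
|fruit old  |
|triangle   |
|bus white  |
|rainbow    |
|tree       |
|distance   |
|desert deep|
|matrix we  |
|so         |

Derivation:
Line 1: ['corn', 'who'] (min_width=8, slack=3)
Line 2: ['fruit', 'old'] (min_width=9, slack=2)
Line 3: ['triangle'] (min_width=8, slack=3)
Line 4: ['bus', 'white'] (min_width=9, slack=2)
Line 5: ['rainbow'] (min_width=7, slack=4)
Line 6: ['tree'] (min_width=4, slack=7)
Line 7: ['distance'] (min_width=8, slack=3)
Line 8: ['desert', 'deep'] (min_width=11, slack=0)
Line 9: ['matrix', 'we'] (min_width=9, slack=2)
Line 10: ['so'] (min_width=2, slack=9)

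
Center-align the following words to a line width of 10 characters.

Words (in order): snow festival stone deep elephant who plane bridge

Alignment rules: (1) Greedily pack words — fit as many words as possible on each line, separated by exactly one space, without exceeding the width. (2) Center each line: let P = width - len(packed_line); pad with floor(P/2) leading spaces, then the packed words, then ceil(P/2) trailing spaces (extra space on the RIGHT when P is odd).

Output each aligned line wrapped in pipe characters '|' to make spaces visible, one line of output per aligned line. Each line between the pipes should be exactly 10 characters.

Answer: |   snow   |
| festival |
|stone deep|
| elephant |
|who plane |
|  bridge  |

Derivation:
Line 1: ['snow'] (min_width=4, slack=6)
Line 2: ['festival'] (min_width=8, slack=2)
Line 3: ['stone', 'deep'] (min_width=10, slack=0)
Line 4: ['elephant'] (min_width=8, slack=2)
Line 5: ['who', 'plane'] (min_width=9, slack=1)
Line 6: ['bridge'] (min_width=6, slack=4)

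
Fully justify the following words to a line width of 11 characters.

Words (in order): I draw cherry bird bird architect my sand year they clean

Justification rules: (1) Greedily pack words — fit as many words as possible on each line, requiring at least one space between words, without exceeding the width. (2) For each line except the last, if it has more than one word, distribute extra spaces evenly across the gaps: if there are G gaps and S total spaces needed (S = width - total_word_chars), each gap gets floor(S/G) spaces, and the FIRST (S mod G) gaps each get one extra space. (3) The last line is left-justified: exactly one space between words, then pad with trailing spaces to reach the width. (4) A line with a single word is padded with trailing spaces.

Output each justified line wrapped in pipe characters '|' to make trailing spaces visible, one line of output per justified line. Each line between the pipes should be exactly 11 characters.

Line 1: ['I', 'draw'] (min_width=6, slack=5)
Line 2: ['cherry', 'bird'] (min_width=11, slack=0)
Line 3: ['bird'] (min_width=4, slack=7)
Line 4: ['architect'] (min_width=9, slack=2)
Line 5: ['my', 'sand'] (min_width=7, slack=4)
Line 6: ['year', 'they'] (min_width=9, slack=2)
Line 7: ['clean'] (min_width=5, slack=6)

Answer: |I      draw|
|cherry bird|
|bird       |
|architect  |
|my     sand|
|year   they|
|clean      |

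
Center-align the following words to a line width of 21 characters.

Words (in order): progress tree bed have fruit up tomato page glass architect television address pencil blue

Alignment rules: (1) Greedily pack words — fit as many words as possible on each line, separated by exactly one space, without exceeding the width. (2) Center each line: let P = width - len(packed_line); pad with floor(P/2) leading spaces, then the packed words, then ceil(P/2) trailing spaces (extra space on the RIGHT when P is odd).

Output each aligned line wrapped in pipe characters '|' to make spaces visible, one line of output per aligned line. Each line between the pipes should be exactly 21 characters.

Line 1: ['progress', 'tree', 'bed'] (min_width=17, slack=4)
Line 2: ['have', 'fruit', 'up', 'tomato'] (min_width=20, slack=1)
Line 3: ['page', 'glass', 'architect'] (min_width=20, slack=1)
Line 4: ['television', 'address'] (min_width=18, slack=3)
Line 5: ['pencil', 'blue'] (min_width=11, slack=10)

Answer: |  progress tree bed  |
|have fruit up tomato |
|page glass architect |
| television address  |
|     pencil blue     |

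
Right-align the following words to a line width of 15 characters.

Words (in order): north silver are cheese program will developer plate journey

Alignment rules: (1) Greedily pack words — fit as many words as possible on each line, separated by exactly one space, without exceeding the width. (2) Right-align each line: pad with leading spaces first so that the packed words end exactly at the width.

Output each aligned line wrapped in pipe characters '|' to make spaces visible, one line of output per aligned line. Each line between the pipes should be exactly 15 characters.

Answer: |   north silver|
|     are cheese|
|   program will|
|developer plate|
|        journey|

Derivation:
Line 1: ['north', 'silver'] (min_width=12, slack=3)
Line 2: ['are', 'cheese'] (min_width=10, slack=5)
Line 3: ['program', 'will'] (min_width=12, slack=3)
Line 4: ['developer', 'plate'] (min_width=15, slack=0)
Line 5: ['journey'] (min_width=7, slack=8)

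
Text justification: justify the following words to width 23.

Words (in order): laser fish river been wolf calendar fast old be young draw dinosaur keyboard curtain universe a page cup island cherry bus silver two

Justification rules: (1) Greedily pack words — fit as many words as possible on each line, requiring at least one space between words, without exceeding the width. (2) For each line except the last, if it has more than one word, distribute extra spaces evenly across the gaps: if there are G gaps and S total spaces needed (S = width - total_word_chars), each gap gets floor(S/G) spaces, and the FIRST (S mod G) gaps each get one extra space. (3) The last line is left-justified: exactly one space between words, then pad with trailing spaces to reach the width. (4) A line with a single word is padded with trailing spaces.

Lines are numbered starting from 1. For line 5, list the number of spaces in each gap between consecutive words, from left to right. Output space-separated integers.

Answer: 3 2 2

Derivation:
Line 1: ['laser', 'fish', 'river', 'been'] (min_width=21, slack=2)
Line 2: ['wolf', 'calendar', 'fast', 'old'] (min_width=22, slack=1)
Line 3: ['be', 'young', 'draw', 'dinosaur'] (min_width=22, slack=1)
Line 4: ['keyboard', 'curtain'] (min_width=16, slack=7)
Line 5: ['universe', 'a', 'page', 'cup'] (min_width=19, slack=4)
Line 6: ['island', 'cherry', 'bus'] (min_width=17, slack=6)
Line 7: ['silver', 'two'] (min_width=10, slack=13)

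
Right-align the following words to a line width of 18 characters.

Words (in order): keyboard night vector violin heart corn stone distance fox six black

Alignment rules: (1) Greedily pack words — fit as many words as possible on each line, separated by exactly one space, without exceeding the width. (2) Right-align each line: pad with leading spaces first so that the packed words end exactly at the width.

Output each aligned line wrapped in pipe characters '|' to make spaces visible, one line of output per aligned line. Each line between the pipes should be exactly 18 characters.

Line 1: ['keyboard', 'night'] (min_width=14, slack=4)
Line 2: ['vector', 'violin'] (min_width=13, slack=5)
Line 3: ['heart', 'corn', 'stone'] (min_width=16, slack=2)
Line 4: ['distance', 'fox', 'six'] (min_width=16, slack=2)
Line 5: ['black'] (min_width=5, slack=13)

Answer: |    keyboard night|
|     vector violin|
|  heart corn stone|
|  distance fox six|
|             black|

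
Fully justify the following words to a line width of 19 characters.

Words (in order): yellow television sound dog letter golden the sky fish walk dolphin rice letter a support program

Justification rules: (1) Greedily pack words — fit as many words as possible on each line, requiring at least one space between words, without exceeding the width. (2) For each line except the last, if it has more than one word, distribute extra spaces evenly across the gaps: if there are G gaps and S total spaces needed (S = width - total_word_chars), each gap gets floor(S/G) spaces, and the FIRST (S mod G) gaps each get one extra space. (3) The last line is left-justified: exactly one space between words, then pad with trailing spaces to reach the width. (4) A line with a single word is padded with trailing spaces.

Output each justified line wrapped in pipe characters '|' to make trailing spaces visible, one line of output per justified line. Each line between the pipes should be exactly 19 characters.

Answer: |yellow   television|
|sound   dog  letter|
|golden the sky fish|
|walk  dolphin  rice|
|letter   a  support|
|program            |

Derivation:
Line 1: ['yellow', 'television'] (min_width=17, slack=2)
Line 2: ['sound', 'dog', 'letter'] (min_width=16, slack=3)
Line 3: ['golden', 'the', 'sky', 'fish'] (min_width=19, slack=0)
Line 4: ['walk', 'dolphin', 'rice'] (min_width=17, slack=2)
Line 5: ['letter', 'a', 'support'] (min_width=16, slack=3)
Line 6: ['program'] (min_width=7, slack=12)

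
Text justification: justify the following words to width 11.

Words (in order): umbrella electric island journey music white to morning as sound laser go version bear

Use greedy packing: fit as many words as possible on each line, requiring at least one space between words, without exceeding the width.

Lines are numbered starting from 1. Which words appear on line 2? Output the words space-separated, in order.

Line 1: ['umbrella'] (min_width=8, slack=3)
Line 2: ['electric'] (min_width=8, slack=3)
Line 3: ['island'] (min_width=6, slack=5)
Line 4: ['journey'] (min_width=7, slack=4)
Line 5: ['music', 'white'] (min_width=11, slack=0)
Line 6: ['to', 'morning'] (min_width=10, slack=1)
Line 7: ['as', 'sound'] (min_width=8, slack=3)
Line 8: ['laser', 'go'] (min_width=8, slack=3)
Line 9: ['version'] (min_width=7, slack=4)
Line 10: ['bear'] (min_width=4, slack=7)

Answer: electric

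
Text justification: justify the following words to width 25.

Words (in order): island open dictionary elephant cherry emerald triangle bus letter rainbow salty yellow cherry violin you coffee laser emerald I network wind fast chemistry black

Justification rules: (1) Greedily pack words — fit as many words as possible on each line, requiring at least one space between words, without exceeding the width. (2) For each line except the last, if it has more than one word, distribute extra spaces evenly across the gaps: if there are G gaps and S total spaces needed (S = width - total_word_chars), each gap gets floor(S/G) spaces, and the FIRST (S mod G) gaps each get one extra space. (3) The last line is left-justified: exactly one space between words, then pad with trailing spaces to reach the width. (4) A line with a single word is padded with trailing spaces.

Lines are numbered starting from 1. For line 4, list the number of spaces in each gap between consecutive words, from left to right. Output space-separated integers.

Line 1: ['island', 'open', 'dictionary'] (min_width=22, slack=3)
Line 2: ['elephant', 'cherry', 'emerald'] (min_width=23, slack=2)
Line 3: ['triangle', 'bus', 'letter'] (min_width=19, slack=6)
Line 4: ['rainbow', 'salty', 'yellow'] (min_width=20, slack=5)
Line 5: ['cherry', 'violin', 'you', 'coffee'] (min_width=24, slack=1)
Line 6: ['laser', 'emerald', 'I', 'network'] (min_width=23, slack=2)
Line 7: ['wind', 'fast', 'chemistry', 'black'] (min_width=25, slack=0)

Answer: 4 3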